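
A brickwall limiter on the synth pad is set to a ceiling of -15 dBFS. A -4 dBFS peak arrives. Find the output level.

The limiter clamps the peak to its -15 dBFS ceiling.

-15 dBFS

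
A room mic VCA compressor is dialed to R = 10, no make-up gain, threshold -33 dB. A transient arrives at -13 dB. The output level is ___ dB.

-31 dB

The input is 20 dB above the -33 dB threshold.
At 10:1 the overshoot is divided by 10, leaving 2 dB above threshold.
Output = -33 + 2 = -31 dB.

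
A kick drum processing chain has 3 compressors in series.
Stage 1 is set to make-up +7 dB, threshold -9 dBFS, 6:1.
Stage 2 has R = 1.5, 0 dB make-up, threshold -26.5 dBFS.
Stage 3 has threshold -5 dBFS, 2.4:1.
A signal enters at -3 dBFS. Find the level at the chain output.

-9.5 dBFS

Stage 1: -3 dBFS is 6 dB over -9 dBFS; at 6:1 that becomes 1 dB over, giving -8 dBFS; +7 dB make-up → -1 dBFS.
Stage 2: 25.5 dB above -26.5 dBFS, reduced 1.5:1 to 17 dB above → -9.5 dBFS.
Stage 3: -9.5 dBFS is at or below the -5 dBFS threshold — no compression; output -9.5 dBFS.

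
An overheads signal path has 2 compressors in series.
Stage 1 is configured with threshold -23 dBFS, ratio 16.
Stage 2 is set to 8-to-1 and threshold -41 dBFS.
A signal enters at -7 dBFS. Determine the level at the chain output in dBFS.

Stage 1: overshoot 16 dB → 16/16 = 1 dB → -22 dBFS.
Stage 2: 19 dB above -41 dBFS, reduced 8:1 to 2.375 dB above → -38.625 dBFS.

-38.625 dBFS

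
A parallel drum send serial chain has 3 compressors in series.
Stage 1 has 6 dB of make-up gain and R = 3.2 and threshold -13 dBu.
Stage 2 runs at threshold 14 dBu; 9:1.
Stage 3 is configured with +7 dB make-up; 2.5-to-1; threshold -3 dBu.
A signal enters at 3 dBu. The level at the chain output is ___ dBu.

4.4 dBu

Stage 1: 3 dBu is 16 dB over -13 dBu; at 3.2:1 that becomes 5 dB over, giving -8 dBu; +6 dB make-up → -2 dBu.
Stage 2: -2 dBu is at or below the 14 dBu threshold — no compression; output -2 dBu.
Stage 3: 1 dB above -3 dBu, reduced 2.5:1 to 0.4 dB above → -2.6 dBu; +7 dB make-up → 4.4 dBu.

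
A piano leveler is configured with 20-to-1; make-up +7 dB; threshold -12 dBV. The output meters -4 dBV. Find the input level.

8 dBV

Stripping the +7 dB make-up gives -11 dBV at the gain stage.
The compressed level sits -11 − (-12) = 1 dB over threshold.
Undo the ratio: input overshoot = 1 × 20 = 20 dB, giving input = 8 dBV.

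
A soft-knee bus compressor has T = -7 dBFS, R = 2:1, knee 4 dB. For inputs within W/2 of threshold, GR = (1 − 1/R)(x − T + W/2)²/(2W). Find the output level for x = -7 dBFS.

-7.25 dBFS

x − T + W/2 = -7 − (-7) + 2 = 2.
GR = (1 − 1/2) × 2² / 8 = 0.5 × 4 / 8 = 0.25 dB.
Output = -7 − 0.25 = -7.25 dBFS.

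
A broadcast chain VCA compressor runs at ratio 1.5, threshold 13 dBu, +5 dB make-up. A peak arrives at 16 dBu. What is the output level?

The input is 3 dB above the 13 dBu threshold.
1.5:1 compression reduces that to 3/1.5 = 2 dB over.
Output = 13 + 2 = 15 dBu; make-up adds 5 dB, giving 20 dBu.

20 dBu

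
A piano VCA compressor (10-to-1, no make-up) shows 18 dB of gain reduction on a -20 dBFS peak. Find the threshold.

-40 dBFS

Let T be the threshold. Output overshoot = (input overshoot)/R, so -38 − T = (-20 − T)/10.
10·(-38 − T) = -20 − T → 9·T = -380 − (-20) = -360.
T = -360/9 = -40 dBFS.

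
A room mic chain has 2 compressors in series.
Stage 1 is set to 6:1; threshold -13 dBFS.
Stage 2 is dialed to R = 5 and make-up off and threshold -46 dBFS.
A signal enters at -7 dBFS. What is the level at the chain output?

Stage 1: overshoot 6 dB → 6/6 = 1 dB → -12 dBFS.
Stage 2: -12 dBFS is 34 dB over -46 dBFS; at 5:1 that becomes 6.8 dB over, giving -39.2 dBFS.

-39.2 dBFS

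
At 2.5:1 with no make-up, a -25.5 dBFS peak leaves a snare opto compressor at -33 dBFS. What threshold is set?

Let T be the threshold. Output overshoot = (input overshoot)/R, so -33 − T = (-25.5 − T)/2.5.
2.5·(-33 − T) = -25.5 − T → 1.5·T = -82.5 − (-25.5) = -57.
T = -57/1.5 = -38 dBFS.

-38 dBFS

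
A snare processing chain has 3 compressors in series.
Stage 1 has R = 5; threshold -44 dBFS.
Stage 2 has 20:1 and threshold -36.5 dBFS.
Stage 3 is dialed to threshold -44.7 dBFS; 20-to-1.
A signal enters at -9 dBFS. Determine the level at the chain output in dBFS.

Stage 1: overshoot 35 dB → 35/5 = 7 dB → -37 dBFS.
Stage 2: -37 dBFS is at or below the -36.5 dBFS threshold — no compression; output -37 dBFS.
Stage 3: 7.7 dB above -44.7 dBFS, reduced 20:1 to 0.385 dB above → -44.315 dBFS.

-44.315 dBFS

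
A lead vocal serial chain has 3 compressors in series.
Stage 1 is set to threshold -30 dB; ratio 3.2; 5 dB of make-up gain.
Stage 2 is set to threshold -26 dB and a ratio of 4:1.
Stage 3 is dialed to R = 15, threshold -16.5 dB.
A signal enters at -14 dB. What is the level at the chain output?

-24.5 dB

Stage 1: -14 dB is 16 dB over -30 dB; at 3.2:1 that becomes 5 dB over, giving -25 dB; +5 dB make-up → -20 dB.
Stage 2: -20 dB is 6 dB over -26 dB; at 4:1 that becomes 1.5 dB over, giving -24.5 dB.
Stage 3: -24.5 dB is at or below the -16.5 dB threshold — no compression; output -24.5 dB.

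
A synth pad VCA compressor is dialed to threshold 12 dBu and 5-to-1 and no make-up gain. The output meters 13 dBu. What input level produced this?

17 dBu

The compressed level sits 13 − 12 = 1 dB over threshold.
Input overshoot = R × output overshoot = 5 dB → input = 12 + 5 = 17 dBu.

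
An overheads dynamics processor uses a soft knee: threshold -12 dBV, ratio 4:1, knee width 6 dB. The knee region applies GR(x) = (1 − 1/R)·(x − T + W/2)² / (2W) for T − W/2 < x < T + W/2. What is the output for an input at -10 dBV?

x − T + W/2 = -10 − (-12) + 3 = 5.
GR = (1 − 1/4) × 5² / 12 = 0.75 × 25 / 12 = 1.5625 dB.
Output = -10 − 1.5625 = -11.5625 dBV.

-11.5625 dBV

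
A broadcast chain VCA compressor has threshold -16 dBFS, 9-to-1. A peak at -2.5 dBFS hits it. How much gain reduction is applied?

Overshoot = -2.5 − (-16) = 13.5 dB.
At 9:1, output sits 13.5/9 = 1.5 dB above threshold.
So the signal is attenuated by 13.5 − 1.5 = 12 dB.

12 dB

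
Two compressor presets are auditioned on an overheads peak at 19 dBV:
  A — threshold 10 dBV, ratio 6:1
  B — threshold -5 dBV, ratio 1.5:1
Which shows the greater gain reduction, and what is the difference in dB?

B, by 0.5 dB

A: 9 dB over, compressed to 1.5 dB over, so 7.5 dB of GR.
B: 24 dB over, compressed to 16 dB over, so 8 dB of GR.
Difference: 0.5 dB in favour of B.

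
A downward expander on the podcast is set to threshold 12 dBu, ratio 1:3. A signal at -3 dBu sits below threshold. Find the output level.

Below threshold, a 1:3 expander applies gain = (3−1)×(T − x) of attenuation.
(3−1) × 15 = 30 dB, so output = -3 − 30 = -33 dBu.

-33 dBu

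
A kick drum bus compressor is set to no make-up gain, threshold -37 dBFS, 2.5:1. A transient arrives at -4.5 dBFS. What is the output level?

-24 dBFS

-4.5 dBFS sits 32.5 dB over threshold.
At 2.5:1 the overshoot is divided by 2.5, leaving 13 dB above threshold.
Output = -37 + 13 = -24 dBFS.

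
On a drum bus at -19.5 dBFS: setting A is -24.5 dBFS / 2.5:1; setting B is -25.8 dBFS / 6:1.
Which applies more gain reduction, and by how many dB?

B, by 2.25 dB

A: 5 dB over, compressed to 2 dB over, so 3 dB of GR.
B: 6.3 dB over, compressed to 1.05 dB over, so 5.25 dB of GR.
B reduces 2.25 dB more.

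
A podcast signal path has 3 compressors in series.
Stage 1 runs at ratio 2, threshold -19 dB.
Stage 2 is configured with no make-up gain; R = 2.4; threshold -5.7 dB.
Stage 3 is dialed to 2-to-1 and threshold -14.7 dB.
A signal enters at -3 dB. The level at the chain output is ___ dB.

-12.85 dB

Stage 1: 16 dB above -19 dB, reduced 2:1 to 8 dB above → -11 dB.
Stage 2: -11 dB is at or below the -5.7 dB threshold — no compression; output -11 dB.
Stage 3: overshoot 3.7 dB → 3.7/2 = 1.85 dB → -12.85 dB.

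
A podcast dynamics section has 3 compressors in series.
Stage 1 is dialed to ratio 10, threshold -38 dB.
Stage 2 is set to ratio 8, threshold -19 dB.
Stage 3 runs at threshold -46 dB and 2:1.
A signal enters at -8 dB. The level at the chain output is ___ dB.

-40.5 dB

Stage 1: 30 dB above -38 dB, reduced 10:1 to 3 dB above → -35 dB.
Stage 2: -35 dB ≤ -19 dB, so stage 2 doesn't engage; output -35 dB.
Stage 3: -35 dB is 11 dB over -46 dB; at 2:1 that becomes 5.5 dB over, giving -40.5 dB.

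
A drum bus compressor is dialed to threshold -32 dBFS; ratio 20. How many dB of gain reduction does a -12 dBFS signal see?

19 dB

Overshoot = -12 − (-32) = 20 dB.
After 20:1 compression the overshoot becomes 20/20 = 1 dB.
GR = overshoot in − overshoot out = 20 − 1 = 19 dB.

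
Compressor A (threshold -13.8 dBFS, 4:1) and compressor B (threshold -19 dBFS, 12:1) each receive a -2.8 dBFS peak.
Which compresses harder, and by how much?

B, by 6.6 dB

A: 11 dB over, compressed to 2.75 dB over, so 8.25 dB of GR.
B: 16.2 dB over, compressed to 1.35 dB over, so 14.85 dB of GR.
B reduces 6.6 dB more.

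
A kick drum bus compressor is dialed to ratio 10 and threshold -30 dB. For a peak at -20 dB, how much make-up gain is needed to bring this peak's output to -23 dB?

Overshoot 10 dB → 10/10 = 1 dB after compression, so the compressed level is -30 + 1 = -29 dB.
Make-up = target − compressed = -23 − (-29) = 6 dB.

6 dB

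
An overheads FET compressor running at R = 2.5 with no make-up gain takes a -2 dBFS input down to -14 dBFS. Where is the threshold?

-22 dBFS

Let T be the threshold. Output overshoot = (input overshoot)/R, so -14 − T = (-2 − T)/2.5.
2.5·(-14 − T) = -2 − T → 1.5·T = -35 − (-2) = -33.
T = -33/1.5 = -22 dBFS.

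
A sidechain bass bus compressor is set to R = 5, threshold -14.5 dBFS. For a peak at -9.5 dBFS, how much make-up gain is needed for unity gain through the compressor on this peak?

The peak compresses to -14.5 + 5/5 = -13.5 dBFS.
To reach -9.5 dBFS requires -9.5 − (-13.5) = 4 dB of make-up.

4 dB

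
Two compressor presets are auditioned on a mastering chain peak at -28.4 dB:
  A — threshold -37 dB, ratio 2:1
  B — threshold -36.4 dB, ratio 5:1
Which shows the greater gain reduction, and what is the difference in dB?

A: GR = 8.6 − 8.6/2 = 4.3 dB.
B: GR = 8 − 8/5 = 6.4 dB.
B applies 2.1 dB more gain reduction.

B, by 2.1 dB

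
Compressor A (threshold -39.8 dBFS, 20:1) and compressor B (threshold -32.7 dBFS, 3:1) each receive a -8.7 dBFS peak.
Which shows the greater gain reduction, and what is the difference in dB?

A, by 13.545 dB

A: GR = 31.1 − 31.1/20 = 29.545 dB.
B: GR = 24 − 24/3 = 16 dB.
Difference: 13.545 dB in favour of A.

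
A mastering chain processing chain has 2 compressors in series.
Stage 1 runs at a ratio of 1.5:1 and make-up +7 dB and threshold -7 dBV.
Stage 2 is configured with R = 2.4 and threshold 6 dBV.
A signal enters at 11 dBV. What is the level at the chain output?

8.5 dBV

Stage 1: overshoot 18 dB → 18/1.5 = 12 dB → 5 dBV; +7 dB make-up → 12 dBV.
Stage 2: overshoot 6 dB → 6/2.4 = 2.5 dB → 8.5 dBV.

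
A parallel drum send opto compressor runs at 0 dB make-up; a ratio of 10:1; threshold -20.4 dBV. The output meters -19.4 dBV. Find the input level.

The compressed level sits -19.4 − (-20.4) = 1 dB over threshold.
Undo the ratio: input overshoot = 1 × 10 = 10 dB, giving input = -10.4 dBV.

-10.4 dBV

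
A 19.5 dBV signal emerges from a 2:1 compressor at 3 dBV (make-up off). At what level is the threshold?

Gain reduction = 19.5 − 3 = 16.5 dB; output overshoot = GR / (R − 1) = 16.5 / 1 = 16.5 dB.
Threshold = output − output overshoot = 3 − 16.5 = -13.5 dBV.

-13.5 dBV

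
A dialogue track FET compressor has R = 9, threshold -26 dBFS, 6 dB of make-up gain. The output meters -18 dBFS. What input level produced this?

-8 dBFS

Before make-up, the level was -18 − 6 = -24 dBFS.
That's 2 dB above the -26 dBFS threshold.
Undo the ratio: input overshoot = 2 × 9 = 18 dB, giving input = -8 dBFS.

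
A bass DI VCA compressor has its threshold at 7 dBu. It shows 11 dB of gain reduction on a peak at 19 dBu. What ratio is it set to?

12:1

Input overshoot = 19 − 7 = 12 dB.
Output overshoot = 12 − 11 = 1 dB.
Ratio = input overshoot / output overshoot = 12 / 1 = 12.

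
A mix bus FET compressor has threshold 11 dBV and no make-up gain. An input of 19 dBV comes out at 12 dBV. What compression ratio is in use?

Input overshoot = 19 − 11 = 8 dB; output overshoot = 12 − 11 = 1 dB.
Ratio = 8 / 1 = 8.

8:1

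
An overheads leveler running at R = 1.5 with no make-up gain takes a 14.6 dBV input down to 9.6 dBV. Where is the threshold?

-0.4 dBV

Let T be the threshold. Output overshoot = (input overshoot)/R, so 9.6 − T = (14.6 − T)/1.5.
1.5·(9.6 − T) = 14.6 − T → 0.5·T = 14.4 − 14.6 = -0.2.
T = -0.2/0.5 = -0.4 dBV.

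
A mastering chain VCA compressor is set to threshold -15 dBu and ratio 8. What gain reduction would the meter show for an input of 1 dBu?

14 dB

1 dBu exceeds the threshold by 16 dB.
At 8:1, output sits 16/8 = 2 dB above threshold.
So the signal is attenuated by 16 − 2 = 14 dB.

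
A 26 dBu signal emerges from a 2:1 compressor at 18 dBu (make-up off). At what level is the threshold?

10 dBu

Input is 16 dB above T (since output overshoot × R = input overshoot: (18 − T)·2 = 26 − T gives T = 10 dBu).
Check: 10 + (26 − 10)/2 = 10 + 8 = 18 dBu. ✓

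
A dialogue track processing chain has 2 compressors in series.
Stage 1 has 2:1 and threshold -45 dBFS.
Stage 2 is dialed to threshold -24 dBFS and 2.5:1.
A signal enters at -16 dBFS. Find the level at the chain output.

Stage 1: -16 dBFS is 29 dB over -45 dBFS; at 2:1 that becomes 14.5 dB over, giving -30.5 dBFS.
Stage 2: -30.5 dBFS is at or below the -24 dBFS threshold — no compression; output -30.5 dBFS.

-30.5 dBFS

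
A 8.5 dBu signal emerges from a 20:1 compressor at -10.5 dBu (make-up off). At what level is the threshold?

Gain reduction = 8.5 − (-10.5) = 19 dB; output overshoot = GR / (R − 1) = 19 / 19 = 1 dB.
Threshold = output − output overshoot = -10.5 − 1 = -11.5 dBu.

-11.5 dBu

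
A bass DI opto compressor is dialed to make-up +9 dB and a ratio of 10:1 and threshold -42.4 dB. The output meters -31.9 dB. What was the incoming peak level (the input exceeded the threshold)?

Before make-up, the level was -31.9 − 9 = -40.9 dB.
Post-compression overshoot = -40.9 − (-42.4) = 1.5 dB.
Before 10:1 compression the overshoot was 1.5 × 10 = 15 dB, so input = -42.4 + 15 = -27.4 dB.

-27.4 dB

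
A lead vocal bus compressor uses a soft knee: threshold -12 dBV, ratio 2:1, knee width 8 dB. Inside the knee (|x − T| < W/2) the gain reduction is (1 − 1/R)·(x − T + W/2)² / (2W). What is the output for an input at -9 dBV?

x − T + W/2 = -9 − (-12) + 4 = 7.
GR = (1 − 1/2) × 7² / 16 = 0.5 × 49 / 16 = 1.53125 dB.
Output = -9 − 1.53125 = -10.53125 dBV.

-10.53125 dBV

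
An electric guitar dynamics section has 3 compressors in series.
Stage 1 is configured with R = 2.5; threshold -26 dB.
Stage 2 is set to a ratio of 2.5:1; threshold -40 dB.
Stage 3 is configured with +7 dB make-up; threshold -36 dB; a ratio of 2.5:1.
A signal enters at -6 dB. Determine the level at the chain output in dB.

Stage 1: 20 dB above -26 dB, reduced 2.5:1 to 8 dB above → -18 dB.
Stage 2: -18 dB is 22 dB over -40 dB; at 2.5:1 that becomes 8.8 dB over, giving -31.2 dB.
Stage 3: 4.8 dB above -36 dB, reduced 2.5:1 to 1.92 dB above → -34.08 dB; +7 dB make-up → -27.08 dB.

-27.08 dB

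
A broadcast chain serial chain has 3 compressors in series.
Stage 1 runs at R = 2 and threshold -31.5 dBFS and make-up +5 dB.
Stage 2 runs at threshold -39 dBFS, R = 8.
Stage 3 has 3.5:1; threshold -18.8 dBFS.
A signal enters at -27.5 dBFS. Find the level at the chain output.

-37.1875 dBFS

Stage 1: overshoot 4 dB → 4/2 = 2 dB → -29.5 dBFS; +5 dB make-up → -24.5 dBFS.
Stage 2: overshoot 14.5 dB → 14.5/8 = 1.8125 dB → -37.1875 dBFS.
Stage 3: below threshold (-37.1875 ≤ -18.8); passes unchanged; output -37.1875 dBFS.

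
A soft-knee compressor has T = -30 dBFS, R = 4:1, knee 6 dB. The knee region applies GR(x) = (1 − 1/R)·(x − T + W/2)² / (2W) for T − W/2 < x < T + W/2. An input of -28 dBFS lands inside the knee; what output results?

-29.5625 dBFS

x − T + W/2 = -28 − (-30) + 3 = 5.
GR = (1 − 1/4) × 5² / 12 = 0.75 × 25 / 12 = 1.5625 dB.
Output = -28 − 1.5625 = -29.5625 dBFS.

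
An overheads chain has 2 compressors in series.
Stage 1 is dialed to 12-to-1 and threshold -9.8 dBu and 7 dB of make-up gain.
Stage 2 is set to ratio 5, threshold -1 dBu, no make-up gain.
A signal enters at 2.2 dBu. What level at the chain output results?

Stage 1: overshoot 12 dB → 12/12 = 1 dB → -8.8 dBu; +7 dB make-up → -1.8 dBu.
Stage 2: -1.8 dBu is at or below the -1 dBu threshold — no compression; output -1.8 dBu.

-1.8 dBu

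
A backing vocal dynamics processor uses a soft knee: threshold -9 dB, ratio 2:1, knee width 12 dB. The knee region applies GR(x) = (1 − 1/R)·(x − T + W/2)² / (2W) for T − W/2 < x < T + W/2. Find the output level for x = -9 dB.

x − T + W/2 = -9 − (-9) + 6 = 6.
GR = (1 − 1/2) × 6² / 24 = 0.5 × 36 / 24 = 0.75 dB.
Output = -9 − 0.75 = -9.75 dB.

-9.75 dB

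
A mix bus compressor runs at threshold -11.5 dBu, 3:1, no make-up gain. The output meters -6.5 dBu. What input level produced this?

Post-compression overshoot = -6.5 − (-11.5) = 5 dB.
Input overshoot = R × output overshoot = 15 dB → input = -11.5 + 15 = 3.5 dBu.

3.5 dBu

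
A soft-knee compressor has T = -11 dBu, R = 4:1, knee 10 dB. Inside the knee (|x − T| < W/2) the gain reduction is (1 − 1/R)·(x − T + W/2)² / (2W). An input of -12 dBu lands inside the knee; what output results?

x − T + W/2 = -12 − (-11) + 5 = 4.
GR = (1 − 1/4) × 4² / 20 = 0.75 × 16 / 20 = 0.6 dB.
Output = -12 − 0.6 = -12.6 dBu.

-12.6 dBu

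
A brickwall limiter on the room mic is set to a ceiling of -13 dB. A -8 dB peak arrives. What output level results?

-13 dB

The limiter clamps the peak to its -13 dB ceiling.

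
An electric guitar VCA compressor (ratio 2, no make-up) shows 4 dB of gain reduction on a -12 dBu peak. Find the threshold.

Input is 8 dB above T (since output overshoot × R = input overshoot: (-16 − T)·2 = -12 − T gives T = -20 dBu).
Check: -20 + (-12 − (-20))/2 = -20 + 4 = -16 dBu. ✓

-20 dBu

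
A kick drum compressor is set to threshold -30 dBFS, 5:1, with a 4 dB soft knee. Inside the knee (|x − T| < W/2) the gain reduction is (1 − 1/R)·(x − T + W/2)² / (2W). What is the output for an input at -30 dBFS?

x − T + W/2 = -30 − (-30) + 2 = 2.
GR = (1 − 1/5) × 2² / 8 = 0.8 × 4 / 8 = 0.4 dB.
Output = -30 − 0.4 = -30.4 dBFS.

-30.4 dBFS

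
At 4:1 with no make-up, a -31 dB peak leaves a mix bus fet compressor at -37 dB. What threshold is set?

-39 dB

Let T be the threshold. Output overshoot = (input overshoot)/R, so -37 − T = (-31 − T)/4.
4·(-37 − T) = -31 − T → 3·T = -148 − (-31) = -117.
T = -117/3 = -39 dB.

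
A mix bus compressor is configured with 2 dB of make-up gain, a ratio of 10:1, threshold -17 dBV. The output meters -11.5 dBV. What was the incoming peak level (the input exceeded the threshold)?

18 dBV

Remove make-up: -11.5 − 2 = -13.5 dBV.
Post-compression overshoot = -13.5 − (-17) = 3.5 dB.
Before 10:1 compression the overshoot was 3.5 × 10 = 35 dB, so input = -17 + 35 = 18 dBV.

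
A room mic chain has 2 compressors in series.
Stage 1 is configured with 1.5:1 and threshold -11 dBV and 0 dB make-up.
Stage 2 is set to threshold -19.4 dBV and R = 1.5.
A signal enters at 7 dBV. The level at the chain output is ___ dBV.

-5.8 dBV

Stage 1: 7 dBV is 18 dB over -11 dBV; at 1.5:1 that becomes 12 dB over, giving 1 dBV.
Stage 2: 1 dBV is 20.4 dB over -19.4 dBV; at 1.5:1 that becomes 13.6 dB over, giving -5.8 dBV.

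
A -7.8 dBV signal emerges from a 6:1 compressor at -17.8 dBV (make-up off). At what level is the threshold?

-19.8 dBV

Input is 12 dB above T (since output overshoot × R = input overshoot: (-17.8 − T)·6 = -7.8 − T gives T = -19.8 dBV).
Check: -19.8 + (-7.8 − (-19.8))/6 = -19.8 + 2 = -17.8 dBV. ✓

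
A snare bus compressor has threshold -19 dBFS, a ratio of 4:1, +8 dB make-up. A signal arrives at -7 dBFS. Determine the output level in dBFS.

Overshoot: -7 − (-19) = 12 dB.
4:1 compression reduces that to 12/4 = 3 dB over.
That puts the output at -16 dBFS; make-up adds 8 dB, giving -8 dBFS.

-8 dBFS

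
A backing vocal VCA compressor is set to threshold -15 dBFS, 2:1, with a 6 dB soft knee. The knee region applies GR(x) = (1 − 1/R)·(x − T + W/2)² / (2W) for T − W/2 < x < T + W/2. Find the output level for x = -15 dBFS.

-15.375 dBFS

x − T + W/2 = -15 − (-15) + 3 = 3.
GR = (1 − 1/2) × 3² / 12 = 0.5 × 9 / 12 = 0.375 dB.
Output = -15 − 0.375 = -15.375 dBFS.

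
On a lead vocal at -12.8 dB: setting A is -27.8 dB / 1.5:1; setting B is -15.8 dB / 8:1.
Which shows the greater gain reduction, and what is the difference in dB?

A, by 2.375 dB

A: 15 dB over, compressed to 10 dB over, so 5 dB of GR.
B: 3 dB over, compressed to 0.375 dB over, so 2.625 dB of GR.
A applies 2.375 dB more gain reduction.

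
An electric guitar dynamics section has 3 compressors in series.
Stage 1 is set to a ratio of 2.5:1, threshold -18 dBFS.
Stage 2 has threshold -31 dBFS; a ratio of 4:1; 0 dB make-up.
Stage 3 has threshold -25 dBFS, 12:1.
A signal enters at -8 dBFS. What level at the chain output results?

-26.75 dBFS

Stage 1: overshoot 10 dB → 10/2.5 = 4 dB → -14 dBFS.
Stage 2: overshoot 17 dB → 17/4 = 4.25 dB → -26.75 dBFS.
Stage 3: -26.75 dBFS is at or below the -25 dBFS threshold — no compression; output -26.75 dBFS.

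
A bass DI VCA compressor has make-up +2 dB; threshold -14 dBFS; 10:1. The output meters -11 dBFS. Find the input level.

-4 dBFS

Before make-up, the level was -11 − 2 = -13 dBFS.
The compressed level sits -13 − (-14) = 1 dB over threshold.
Input overshoot = R × output overshoot = 10 dB → input = -14 + 10 = -4 dBFS.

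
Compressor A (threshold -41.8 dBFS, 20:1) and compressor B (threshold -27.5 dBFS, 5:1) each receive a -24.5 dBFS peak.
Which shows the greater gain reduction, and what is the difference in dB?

A, by 14.035 dB

A: overshoot 17.3 dB → output overshoot 0.865 dB → GR 16.435 dB.
B: overshoot 3 dB → output overshoot 0.6 dB → GR 2.4 dB.
A reduces 14.035 dB more.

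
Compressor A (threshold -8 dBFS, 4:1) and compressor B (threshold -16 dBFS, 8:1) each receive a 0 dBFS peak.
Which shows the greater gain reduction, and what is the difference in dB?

B, by 8 dB

A: overshoot 8 dB → output overshoot 2 dB → GR 6 dB.
B: overshoot 16 dB → output overshoot 2 dB → GR 14 dB.
Difference: 8 dB in favour of B.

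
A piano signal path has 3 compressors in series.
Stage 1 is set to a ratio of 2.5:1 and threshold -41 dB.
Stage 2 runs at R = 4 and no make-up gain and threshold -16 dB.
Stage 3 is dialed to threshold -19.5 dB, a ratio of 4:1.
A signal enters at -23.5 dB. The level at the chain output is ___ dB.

-34 dB

Stage 1: overshoot 17.5 dB → 17.5/2.5 = 7 dB → -34 dB.
Stage 2: -34 dB ≤ -16 dB, so stage 2 doesn't engage; output -34 dB.
Stage 3: -34 dB ≤ -19.5 dB, so stage 3 doesn't engage; output -34 dB.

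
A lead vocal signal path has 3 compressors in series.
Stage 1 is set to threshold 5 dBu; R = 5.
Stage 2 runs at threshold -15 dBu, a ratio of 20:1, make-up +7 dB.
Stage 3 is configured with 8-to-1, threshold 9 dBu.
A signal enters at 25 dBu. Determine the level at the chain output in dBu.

-6.8 dBu

Stage 1: 25 dBu is 20 dB over 5 dBu; at 5:1 that becomes 4 dB over, giving 9 dBu.
Stage 2: 24 dB above -15 dBu, reduced 20:1 to 1.2 dB above → -13.8 dBu; +7 dB make-up → -6.8 dBu.
Stage 3: -6.8 dBu ≤ 9 dBu, so stage 3 doesn't engage; output -6.8 dBu.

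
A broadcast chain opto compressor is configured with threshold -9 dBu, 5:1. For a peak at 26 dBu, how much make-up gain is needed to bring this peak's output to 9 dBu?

Overshoot 35 dB → 35/5 = 7 dB after compression, so the compressed level is -9 + 7 = -2 dBu.
Make-up = target − compressed = 9 − (-2) = 11 dB.

11 dB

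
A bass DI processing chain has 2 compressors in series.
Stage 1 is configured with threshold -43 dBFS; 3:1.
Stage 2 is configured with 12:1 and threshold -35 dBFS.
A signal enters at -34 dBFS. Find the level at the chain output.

Stage 1: overshoot 9 dB → 9/3 = 3 dB → -40 dBFS.
Stage 2: -40 dBFS is at or below the -35 dBFS threshold — no compression; output -40 dBFS.

-40 dBFS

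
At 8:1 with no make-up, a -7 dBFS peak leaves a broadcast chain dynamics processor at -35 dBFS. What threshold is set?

-39 dBFS

Let T be the threshold. Output overshoot = (input overshoot)/R, so -35 − T = (-7 − T)/8.
8·(-35 − T) = -7 − T → 7·T = -280 − (-7) = -273.
T = -273/7 = -39 dBFS.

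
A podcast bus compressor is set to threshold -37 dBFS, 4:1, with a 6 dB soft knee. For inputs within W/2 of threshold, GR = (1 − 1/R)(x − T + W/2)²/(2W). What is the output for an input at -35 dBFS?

x − T + W/2 = -35 − (-37) + 3 = 5.
GR = (1 − 1/4) × 5² / 12 = 0.75 × 25 / 12 = 1.5625 dB.
Output = -35 − 1.5625 = -36.5625 dBFS.

-36.5625 dBFS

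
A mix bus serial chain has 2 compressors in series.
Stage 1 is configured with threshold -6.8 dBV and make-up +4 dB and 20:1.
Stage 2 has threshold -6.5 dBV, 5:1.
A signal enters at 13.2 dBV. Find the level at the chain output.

-5.56 dBV

Stage 1: overshoot 20 dB → 20/20 = 1 dB → -5.8 dBV; +4 dB make-up → -1.8 dBV.
Stage 2: -1.8 dBV is 4.7 dB over -6.5 dBV; at 5:1 that becomes 0.94 dB over, giving -5.56 dBV.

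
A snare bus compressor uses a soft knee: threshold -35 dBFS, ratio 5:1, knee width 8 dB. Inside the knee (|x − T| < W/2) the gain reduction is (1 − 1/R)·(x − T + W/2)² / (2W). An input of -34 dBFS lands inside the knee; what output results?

x − T + W/2 = -34 − (-35) + 4 = 5.
GR = (1 − 1/5) × 5² / 16 = 0.8 × 25 / 16 = 1.25 dB.
Output = -34 − 1.25 = -35.25 dBFS.

-35.25 dBFS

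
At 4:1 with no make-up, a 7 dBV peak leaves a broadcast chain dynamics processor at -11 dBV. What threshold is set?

Input is 24 dB above T (since output overshoot × R = input overshoot: (-11 − T)·4 = 7 − T gives T = -17 dBV).
Check: -17 + (7 − (-17))/4 = -17 + 6 = -11 dBV. ✓

-17 dBV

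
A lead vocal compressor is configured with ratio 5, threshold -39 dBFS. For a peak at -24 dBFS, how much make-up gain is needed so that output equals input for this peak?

Without make-up, output = threshold + overshoot/5 = -39 + 3 = -36 dBFS.
Gap to target: 12 dB.

12 dB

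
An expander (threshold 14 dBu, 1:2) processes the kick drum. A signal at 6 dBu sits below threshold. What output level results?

The input is 8 dB below the 14 dBu threshold.
A 1:2 expander multiplies undershoot by 2: 8 × 2 = 16 dB below threshold.
Output = 14 − 16 = -2 dBu.

-2 dBu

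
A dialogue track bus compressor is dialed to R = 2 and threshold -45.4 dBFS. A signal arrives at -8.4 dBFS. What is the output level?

Overshoot: -8.4 − (-45.4) = 37 dB.
2:1 compression reduces that to 37/2 = 18.5 dB over.
Output = -45.4 + 18.5 = -26.9 dBFS.

-26.9 dBFS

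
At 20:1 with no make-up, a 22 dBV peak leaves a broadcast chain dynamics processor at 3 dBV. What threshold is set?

Gain reduction = 22 − 3 = 19 dB; output overshoot = GR / (R − 1) = 19 / 19 = 1 dB.
Threshold = output − output overshoot = 3 − 1 = 2 dBV.

2 dBV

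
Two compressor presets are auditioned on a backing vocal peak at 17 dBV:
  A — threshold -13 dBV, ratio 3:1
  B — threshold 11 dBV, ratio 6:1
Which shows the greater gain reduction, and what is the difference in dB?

A: GR = 30 − 30/3 = 20 dB.
B: GR = 6 − 6/6 = 5 dB.
A applies 15 dB more gain reduction.

A, by 15 dB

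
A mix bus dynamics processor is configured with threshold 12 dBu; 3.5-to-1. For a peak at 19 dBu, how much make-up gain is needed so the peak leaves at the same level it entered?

The peak compresses to 12 + 7/3.5 = 14 dBu.
To reach 19 dBu requires 19 − 14 = 5 dB of make-up.

5 dB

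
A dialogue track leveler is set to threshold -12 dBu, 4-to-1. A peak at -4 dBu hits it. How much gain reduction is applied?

-4 dBu exceeds the threshold by 8 dB.
After 4:1 compression the overshoot becomes 8/4 = 2 dB.
Gain reduction = 8 − 2 = 6 dB.

6 dB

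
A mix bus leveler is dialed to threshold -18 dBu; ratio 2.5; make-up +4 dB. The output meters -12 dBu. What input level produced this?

-13 dBu

Remove make-up: -12 − 4 = -16 dBu.
Post-compression overshoot = -16 − (-18) = 2 dB.
Before 2.5:1 compression the overshoot was 2 × 2.5 = 5 dB, so input = -18 + 5 = -13 dBu.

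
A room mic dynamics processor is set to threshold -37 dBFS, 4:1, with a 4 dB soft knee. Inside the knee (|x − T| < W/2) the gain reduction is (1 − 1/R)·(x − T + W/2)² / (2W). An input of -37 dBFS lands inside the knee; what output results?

x − T + W/2 = -37 − (-37) + 2 = 2.
GR = (1 − 1/4) × 2² / 8 = 0.75 × 4 / 8 = 0.375 dB.
Output = -37 − 0.375 = -37.375 dBFS.

-37.375 dBFS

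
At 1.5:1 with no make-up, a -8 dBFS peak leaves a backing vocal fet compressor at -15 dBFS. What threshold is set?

-29 dBFS

Input is 21 dB above T (since output overshoot × R = input overshoot: (-15 − T)·1.5 = -8 − T gives T = -29 dBFS).
Check: -29 + (-8 − (-29))/1.5 = -29 + 14 = -15 dBFS. ✓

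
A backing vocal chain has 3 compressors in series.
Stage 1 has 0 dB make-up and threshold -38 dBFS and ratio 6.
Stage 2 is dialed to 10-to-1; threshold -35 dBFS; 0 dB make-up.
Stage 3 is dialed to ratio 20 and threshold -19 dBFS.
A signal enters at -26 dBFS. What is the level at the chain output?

Stage 1: 12 dB above -38 dBFS, reduced 6:1 to 2 dB above → -36 dBFS.
Stage 2: -36 dBFS ≤ -35 dBFS, so stage 2 doesn't engage; output -36 dBFS.
Stage 3: -36 dBFS is at or below the -19 dBFS threshold — no compression; output -36 dBFS.

-36 dBFS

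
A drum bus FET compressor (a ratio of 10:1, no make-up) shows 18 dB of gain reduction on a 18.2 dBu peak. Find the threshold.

-1.8 dBu

Let T be the threshold. Output overshoot = (input overshoot)/R, so 0.2 − T = (18.2 − T)/10.
10·(0.2 − T) = 18.2 − T → 9·T = 2 − 18.2 = -16.2.
T = -16.2/9 = -1.8 dBu.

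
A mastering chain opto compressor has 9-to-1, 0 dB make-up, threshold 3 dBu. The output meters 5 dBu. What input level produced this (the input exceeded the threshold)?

21 dBu

That's 2 dB above the 3 dBu threshold.
Undo the ratio: input overshoot = 2 × 9 = 18 dB, giving input = 21 dBu.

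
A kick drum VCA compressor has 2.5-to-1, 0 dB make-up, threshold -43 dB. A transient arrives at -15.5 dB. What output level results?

The input is 27.5 dB above the -43 dB threshold.
2.5:1 compression reduces that to 27.5/2.5 = 11 dB over.
So the level is -43 + 11 = -32 dB.

-32 dB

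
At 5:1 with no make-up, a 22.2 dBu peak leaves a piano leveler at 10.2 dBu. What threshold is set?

7.2 dBu

Gain reduction = 22.2 − 10.2 = 12 dB; output overshoot = GR / (R − 1) = 12 / 4 = 3 dB.
Threshold = output − output overshoot = 10.2 − 3 = 7.2 dBu.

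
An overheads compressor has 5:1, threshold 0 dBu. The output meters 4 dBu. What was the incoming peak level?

20 dBu

That's 4 dB above the 0 dBu threshold.
Before 5:1 compression the overshoot was 4 × 5 = 20 dB, so input = 0 + 20 = 20 dBu.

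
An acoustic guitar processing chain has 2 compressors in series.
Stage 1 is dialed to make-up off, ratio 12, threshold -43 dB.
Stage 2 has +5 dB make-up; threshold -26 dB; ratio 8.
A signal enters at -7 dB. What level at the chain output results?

Stage 1: overshoot 36 dB → 36/12 = 3 dB → -40 dB.
Stage 2: -40 dB is at or below the -26 dB threshold — no compression; make-up brings it to -35 dB.

-35 dB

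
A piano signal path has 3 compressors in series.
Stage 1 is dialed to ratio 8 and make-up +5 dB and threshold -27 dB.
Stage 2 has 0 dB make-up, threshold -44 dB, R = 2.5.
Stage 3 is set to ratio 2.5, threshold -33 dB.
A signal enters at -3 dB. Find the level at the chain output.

-34 dB

Stage 1: overshoot 24 dB → 24/8 = 3 dB → -24 dB; +5 dB make-up → -19 dB.
Stage 2: overshoot 25 dB → 25/2.5 = 10 dB → -34 dB.
Stage 3: below threshold (-34 ≤ -33); passes unchanged; output -34 dB.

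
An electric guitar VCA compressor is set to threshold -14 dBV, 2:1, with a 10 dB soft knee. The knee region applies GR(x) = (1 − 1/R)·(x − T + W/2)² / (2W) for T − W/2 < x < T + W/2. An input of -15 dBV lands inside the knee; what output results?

x − T + W/2 = -15 − (-14) + 5 = 4.
GR = (1 − 1/2) × 4² / 20 = 0.5 × 16 / 20 = 0.4 dB.
Output = -15 − 0.4 = -15.4 dBV.

-15.4 dBV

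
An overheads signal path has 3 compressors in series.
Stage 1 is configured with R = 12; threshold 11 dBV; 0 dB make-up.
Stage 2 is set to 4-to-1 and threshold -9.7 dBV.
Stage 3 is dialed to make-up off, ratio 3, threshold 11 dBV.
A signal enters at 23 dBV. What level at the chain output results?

-4.275 dBV

Stage 1: 23 dBV is 12 dB over 11 dBV; at 12:1 that becomes 1 dB over, giving 12 dBV.
Stage 2: overshoot 21.7 dB → 21.7/4 = 5.425 dB → -4.275 dBV.
Stage 3: -4.275 dBV is at or below the 11 dBV threshold — no compression; output -4.275 dBV.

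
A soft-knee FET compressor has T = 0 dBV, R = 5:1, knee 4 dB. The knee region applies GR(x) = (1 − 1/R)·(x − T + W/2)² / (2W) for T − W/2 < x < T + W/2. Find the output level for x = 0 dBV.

-0.4 dBV

x − T + W/2 = 0 − 0 + 2 = 2.
GR = (1 − 1/5) × 2² / 8 = 0.8 × 4 / 8 = 0.4 dB.
Output = 0 − 0.4 = -0.4 dBV.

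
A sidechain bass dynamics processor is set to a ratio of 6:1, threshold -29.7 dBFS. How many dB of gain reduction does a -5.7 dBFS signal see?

20 dB

Overshoot = -5.7 − (-29.7) = 24 dB.
At 6:1, output sits 24/6 = 4 dB above threshold.
GR = overshoot in − overshoot out = 24 − 4 = 20 dB.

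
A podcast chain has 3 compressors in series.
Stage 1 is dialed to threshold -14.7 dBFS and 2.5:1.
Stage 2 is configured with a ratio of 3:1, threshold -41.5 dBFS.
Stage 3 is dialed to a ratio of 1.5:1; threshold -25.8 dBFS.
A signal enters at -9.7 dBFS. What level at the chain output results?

-31.9 dBFS

Stage 1: 5 dB above -14.7 dBFS, reduced 2.5:1 to 2 dB above → -12.7 dBFS.
Stage 2: -12.7 dBFS is 28.8 dB over -41.5 dBFS; at 3:1 that becomes 9.6 dB over, giving -31.9 dBFS.
Stage 3: -31.9 dBFS is at or below the -25.8 dBFS threshold — no compression; output -31.9 dBFS.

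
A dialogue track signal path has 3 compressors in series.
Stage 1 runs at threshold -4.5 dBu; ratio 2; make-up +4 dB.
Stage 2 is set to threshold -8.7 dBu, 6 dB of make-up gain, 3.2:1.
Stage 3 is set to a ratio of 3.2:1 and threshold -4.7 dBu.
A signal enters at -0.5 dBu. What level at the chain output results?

Stage 1: 4 dB above -4.5 dBu, reduced 2:1 to 2 dB above → -2.5 dBu; +4 dB make-up → 1.5 dBu.
Stage 2: overshoot 10.2 dB → 10.2/3.2 = 3.1875 dB → -5.5125 dBu; +6 dB make-up → 0.4875 dBu.
Stage 3: 5.1875 dB above -4.7 dBu, reduced 3.2:1 to 1.621094 dB above → -3.078906 dBu.

-3.078906 dBu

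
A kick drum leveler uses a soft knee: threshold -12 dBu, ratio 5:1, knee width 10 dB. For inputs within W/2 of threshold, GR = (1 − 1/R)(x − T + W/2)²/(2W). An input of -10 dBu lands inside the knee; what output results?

-11.96 dBu

x − T + W/2 = -10 − (-12) + 5 = 7.
GR = (1 − 1/5) × 7² / 20 = 0.8 × 49 / 20 = 1.96 dB.
Output = -10 − 1.96 = -11.96 dBu.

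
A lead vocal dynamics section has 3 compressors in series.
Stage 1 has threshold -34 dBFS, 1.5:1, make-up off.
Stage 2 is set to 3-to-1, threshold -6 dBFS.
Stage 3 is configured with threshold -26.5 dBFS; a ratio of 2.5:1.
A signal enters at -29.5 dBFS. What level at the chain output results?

-31 dBFS

Stage 1: 4.5 dB above -34 dBFS, reduced 1.5:1 to 3 dB above → -31 dBFS.
Stage 2: -31 dBFS ≤ -6 dBFS, so stage 2 doesn't engage; output -31 dBFS.
Stage 3: -31 dBFS ≤ -26.5 dBFS, so stage 3 doesn't engage; output -31 dBFS.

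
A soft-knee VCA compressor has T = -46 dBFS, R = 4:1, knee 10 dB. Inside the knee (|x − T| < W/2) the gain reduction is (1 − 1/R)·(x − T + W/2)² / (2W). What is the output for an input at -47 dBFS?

x − T + W/2 = -47 − (-46) + 5 = 4.
GR = (1 − 1/4) × 4² / 20 = 0.75 × 16 / 20 = 0.6 dB.
Output = -47 − 0.6 = -47.6 dBFS.

-47.6 dBFS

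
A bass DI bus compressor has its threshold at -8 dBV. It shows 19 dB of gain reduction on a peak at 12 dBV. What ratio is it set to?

20:1

Input overshoot = 12 − (-8) = 20 dB.
Output overshoot = 20 − 19 = 1 dB.
Ratio = input overshoot / output overshoot = 20 / 1 = 20.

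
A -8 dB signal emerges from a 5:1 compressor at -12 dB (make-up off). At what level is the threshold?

-13 dB

Gain reduction = -8 − (-12) = 4 dB; output overshoot = GR / (R − 1) = 4 / 4 = 1 dB.
Threshold = output − output overshoot = -12 − 1 = -13 dB.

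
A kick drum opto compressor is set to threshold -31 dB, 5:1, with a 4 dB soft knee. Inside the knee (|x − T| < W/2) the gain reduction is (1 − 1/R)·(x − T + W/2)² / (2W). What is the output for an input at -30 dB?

-30.9 dB

x − T + W/2 = -30 − (-31) + 2 = 3.
GR = (1 − 1/5) × 3² / 8 = 0.8 × 9 / 8 = 0.9 dB.
Output = -30 − 0.9 = -30.9 dB.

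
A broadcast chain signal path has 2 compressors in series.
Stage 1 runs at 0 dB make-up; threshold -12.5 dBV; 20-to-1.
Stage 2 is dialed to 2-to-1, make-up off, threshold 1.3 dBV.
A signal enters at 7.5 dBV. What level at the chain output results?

Stage 1: 7.5 dBV is 20 dB over -12.5 dBV; at 20:1 that becomes 1 dB over, giving -11.5 dBV.
Stage 2: below threshold (-11.5 ≤ 1.3); passes unchanged; output -11.5 dBV.

-11.5 dBV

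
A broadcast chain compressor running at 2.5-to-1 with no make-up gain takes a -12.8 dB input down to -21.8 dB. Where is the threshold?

-27.8 dB

Let T be the threshold. Output overshoot = (input overshoot)/R, so -21.8 − T = (-12.8 − T)/2.5.
2.5·(-21.8 − T) = -12.8 − T → 1.5·T = -54.5 − (-12.8) = -41.7.
T = -41.7/1.5 = -27.8 dB.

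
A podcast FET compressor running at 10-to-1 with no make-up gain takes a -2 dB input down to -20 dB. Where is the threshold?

Let T be the threshold. Output overshoot = (input overshoot)/R, so -20 − T = (-2 − T)/10.
10·(-20 − T) = -2 − T → 9·T = -200 − (-2) = -198.
T = -198/9 = -22 dB.

-22 dB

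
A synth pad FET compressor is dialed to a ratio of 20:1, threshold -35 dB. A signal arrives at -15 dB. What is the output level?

Overshoot: -15 − (-35) = 20 dB.
At 20:1 the overshoot is divided by 20, leaving 1 dB above threshold.
So the level is -35 + 1 = -34 dB.

-34 dB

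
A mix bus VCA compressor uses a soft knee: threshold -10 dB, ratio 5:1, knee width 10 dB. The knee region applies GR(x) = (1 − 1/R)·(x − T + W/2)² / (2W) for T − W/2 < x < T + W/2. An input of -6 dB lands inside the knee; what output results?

-9.24 dB

x − T + W/2 = -6 − (-10) + 5 = 9.
GR = (1 − 1/5) × 9² / 20 = 0.8 × 81 / 20 = 3.24 dB.
Output = -6 − 3.24 = -9.24 dB.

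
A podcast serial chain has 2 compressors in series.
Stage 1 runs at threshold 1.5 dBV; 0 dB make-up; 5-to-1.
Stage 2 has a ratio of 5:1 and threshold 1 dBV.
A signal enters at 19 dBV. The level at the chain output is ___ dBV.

1.8 dBV

Stage 1: 19 dBV is 17.5 dB over 1.5 dBV; at 5:1 that becomes 3.5 dB over, giving 5 dBV.
Stage 2: 5 dBV is 4 dB over 1 dBV; at 5:1 that becomes 0.8 dB over, giving 1.8 dBV.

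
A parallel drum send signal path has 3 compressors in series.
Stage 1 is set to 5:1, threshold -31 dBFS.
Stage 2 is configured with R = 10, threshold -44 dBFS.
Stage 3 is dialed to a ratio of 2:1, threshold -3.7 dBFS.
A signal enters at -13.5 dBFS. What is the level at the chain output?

-42.35 dBFS

Stage 1: overshoot 17.5 dB → 17.5/5 = 3.5 dB → -27.5 dBFS.
Stage 2: 16.5 dB above -44 dBFS, reduced 10:1 to 1.65 dB above → -42.35 dBFS.
Stage 3: -42.35 dBFS ≤ -3.7 dBFS, so stage 3 doesn't engage; output -42.35 dBFS.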